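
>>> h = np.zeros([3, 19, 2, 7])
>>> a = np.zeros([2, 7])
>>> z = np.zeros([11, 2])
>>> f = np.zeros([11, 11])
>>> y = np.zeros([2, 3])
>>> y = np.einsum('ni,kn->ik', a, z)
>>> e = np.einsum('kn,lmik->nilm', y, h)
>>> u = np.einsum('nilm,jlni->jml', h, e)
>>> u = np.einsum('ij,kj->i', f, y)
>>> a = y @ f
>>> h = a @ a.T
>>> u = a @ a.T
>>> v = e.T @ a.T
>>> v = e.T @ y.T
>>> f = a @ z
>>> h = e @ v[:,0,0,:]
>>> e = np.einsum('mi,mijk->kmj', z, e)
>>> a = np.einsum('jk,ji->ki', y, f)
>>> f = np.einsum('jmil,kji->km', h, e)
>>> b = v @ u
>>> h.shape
(11, 2, 3, 7)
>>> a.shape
(11, 2)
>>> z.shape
(11, 2)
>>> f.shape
(19, 2)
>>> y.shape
(7, 11)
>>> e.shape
(19, 11, 3)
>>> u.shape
(7, 7)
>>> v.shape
(19, 3, 2, 7)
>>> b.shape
(19, 3, 2, 7)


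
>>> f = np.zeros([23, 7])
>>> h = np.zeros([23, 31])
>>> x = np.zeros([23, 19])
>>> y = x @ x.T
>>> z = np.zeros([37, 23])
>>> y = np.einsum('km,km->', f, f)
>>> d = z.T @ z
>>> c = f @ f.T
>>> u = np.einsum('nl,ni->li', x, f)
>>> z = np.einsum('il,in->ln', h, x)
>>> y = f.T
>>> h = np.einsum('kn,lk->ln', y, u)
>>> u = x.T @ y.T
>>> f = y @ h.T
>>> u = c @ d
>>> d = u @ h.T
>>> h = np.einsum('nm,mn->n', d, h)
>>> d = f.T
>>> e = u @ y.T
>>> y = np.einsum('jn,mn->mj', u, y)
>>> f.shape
(7, 19)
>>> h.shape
(23,)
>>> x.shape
(23, 19)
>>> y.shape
(7, 23)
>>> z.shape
(31, 19)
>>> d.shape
(19, 7)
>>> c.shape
(23, 23)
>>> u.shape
(23, 23)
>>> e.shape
(23, 7)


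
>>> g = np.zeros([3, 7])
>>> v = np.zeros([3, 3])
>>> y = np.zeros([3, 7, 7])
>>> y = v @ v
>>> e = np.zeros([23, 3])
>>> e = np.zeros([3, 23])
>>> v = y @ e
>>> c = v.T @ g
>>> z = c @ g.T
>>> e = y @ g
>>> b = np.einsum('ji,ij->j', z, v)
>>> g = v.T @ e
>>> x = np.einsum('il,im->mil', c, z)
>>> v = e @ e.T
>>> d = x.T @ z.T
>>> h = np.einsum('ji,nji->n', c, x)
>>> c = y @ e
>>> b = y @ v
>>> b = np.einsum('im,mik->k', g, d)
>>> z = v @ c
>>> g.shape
(23, 7)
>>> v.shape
(3, 3)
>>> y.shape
(3, 3)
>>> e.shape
(3, 7)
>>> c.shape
(3, 7)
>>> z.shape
(3, 7)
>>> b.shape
(23,)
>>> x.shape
(3, 23, 7)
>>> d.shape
(7, 23, 23)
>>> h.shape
(3,)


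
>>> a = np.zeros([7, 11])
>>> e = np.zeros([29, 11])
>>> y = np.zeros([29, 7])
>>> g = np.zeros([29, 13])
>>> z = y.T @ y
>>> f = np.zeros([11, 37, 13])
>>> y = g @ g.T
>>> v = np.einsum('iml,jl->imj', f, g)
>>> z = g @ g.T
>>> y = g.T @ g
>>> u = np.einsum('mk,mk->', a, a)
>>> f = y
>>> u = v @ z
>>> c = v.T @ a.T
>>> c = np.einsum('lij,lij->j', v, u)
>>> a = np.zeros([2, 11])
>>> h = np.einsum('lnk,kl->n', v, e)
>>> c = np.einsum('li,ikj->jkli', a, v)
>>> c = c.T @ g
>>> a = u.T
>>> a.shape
(29, 37, 11)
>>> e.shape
(29, 11)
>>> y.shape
(13, 13)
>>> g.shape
(29, 13)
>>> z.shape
(29, 29)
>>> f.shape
(13, 13)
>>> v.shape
(11, 37, 29)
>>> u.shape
(11, 37, 29)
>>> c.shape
(11, 2, 37, 13)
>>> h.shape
(37,)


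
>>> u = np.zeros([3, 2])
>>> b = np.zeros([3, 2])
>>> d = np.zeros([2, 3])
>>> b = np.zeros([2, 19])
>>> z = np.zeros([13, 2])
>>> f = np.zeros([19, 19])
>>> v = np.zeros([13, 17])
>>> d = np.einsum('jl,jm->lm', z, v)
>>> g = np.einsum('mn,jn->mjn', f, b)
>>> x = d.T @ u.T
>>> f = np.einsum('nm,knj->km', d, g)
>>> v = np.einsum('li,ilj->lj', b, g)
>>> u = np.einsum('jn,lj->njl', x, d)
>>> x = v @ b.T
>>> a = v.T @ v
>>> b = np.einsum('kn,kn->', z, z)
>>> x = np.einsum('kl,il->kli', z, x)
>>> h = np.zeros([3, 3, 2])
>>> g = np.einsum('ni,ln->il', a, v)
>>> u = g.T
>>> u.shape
(2, 19)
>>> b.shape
()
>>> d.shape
(2, 17)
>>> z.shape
(13, 2)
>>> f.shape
(19, 17)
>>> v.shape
(2, 19)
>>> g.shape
(19, 2)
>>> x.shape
(13, 2, 2)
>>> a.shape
(19, 19)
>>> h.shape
(3, 3, 2)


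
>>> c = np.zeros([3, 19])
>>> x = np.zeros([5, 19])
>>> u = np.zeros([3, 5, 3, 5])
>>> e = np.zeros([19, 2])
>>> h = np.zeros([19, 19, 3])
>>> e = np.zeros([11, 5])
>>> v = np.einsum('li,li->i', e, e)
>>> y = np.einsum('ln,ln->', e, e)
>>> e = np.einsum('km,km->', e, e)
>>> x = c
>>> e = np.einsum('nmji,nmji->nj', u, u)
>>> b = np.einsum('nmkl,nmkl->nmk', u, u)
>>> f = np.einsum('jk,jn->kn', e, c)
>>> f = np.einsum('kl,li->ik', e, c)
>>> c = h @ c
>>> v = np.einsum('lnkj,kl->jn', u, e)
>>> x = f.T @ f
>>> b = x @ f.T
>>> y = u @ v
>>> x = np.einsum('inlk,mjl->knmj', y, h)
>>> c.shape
(19, 19, 19)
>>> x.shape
(5, 5, 19, 19)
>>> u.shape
(3, 5, 3, 5)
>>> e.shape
(3, 3)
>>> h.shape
(19, 19, 3)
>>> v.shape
(5, 5)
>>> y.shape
(3, 5, 3, 5)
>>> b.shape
(3, 19)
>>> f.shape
(19, 3)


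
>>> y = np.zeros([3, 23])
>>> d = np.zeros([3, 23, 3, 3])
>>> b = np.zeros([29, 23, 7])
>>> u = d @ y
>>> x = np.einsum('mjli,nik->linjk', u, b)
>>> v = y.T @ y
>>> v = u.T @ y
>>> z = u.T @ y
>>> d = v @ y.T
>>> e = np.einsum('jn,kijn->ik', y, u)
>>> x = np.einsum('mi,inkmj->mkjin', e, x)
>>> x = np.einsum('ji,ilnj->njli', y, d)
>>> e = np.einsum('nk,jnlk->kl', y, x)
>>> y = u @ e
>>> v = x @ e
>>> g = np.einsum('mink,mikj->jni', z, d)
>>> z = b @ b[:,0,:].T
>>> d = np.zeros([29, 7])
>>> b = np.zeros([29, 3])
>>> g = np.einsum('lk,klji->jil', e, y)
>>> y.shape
(3, 23, 3, 3)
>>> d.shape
(29, 7)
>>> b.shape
(29, 3)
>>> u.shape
(3, 23, 3, 23)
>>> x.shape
(23, 3, 3, 23)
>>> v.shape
(23, 3, 3, 3)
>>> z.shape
(29, 23, 29)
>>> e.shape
(23, 3)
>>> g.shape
(3, 3, 23)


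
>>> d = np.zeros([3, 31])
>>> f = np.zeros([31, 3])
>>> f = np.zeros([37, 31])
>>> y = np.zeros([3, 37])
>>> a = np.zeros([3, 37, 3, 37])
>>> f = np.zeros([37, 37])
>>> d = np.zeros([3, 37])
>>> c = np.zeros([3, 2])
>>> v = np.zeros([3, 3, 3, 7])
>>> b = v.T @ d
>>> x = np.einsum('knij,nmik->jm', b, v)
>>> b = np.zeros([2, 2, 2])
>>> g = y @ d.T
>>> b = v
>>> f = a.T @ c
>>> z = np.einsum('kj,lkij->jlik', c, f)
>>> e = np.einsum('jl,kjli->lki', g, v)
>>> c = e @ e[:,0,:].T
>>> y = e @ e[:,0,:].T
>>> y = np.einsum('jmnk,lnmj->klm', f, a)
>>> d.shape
(3, 37)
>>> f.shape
(37, 3, 37, 2)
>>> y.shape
(2, 3, 3)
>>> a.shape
(3, 37, 3, 37)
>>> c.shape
(3, 3, 3)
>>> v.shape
(3, 3, 3, 7)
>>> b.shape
(3, 3, 3, 7)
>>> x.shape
(37, 3)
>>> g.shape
(3, 3)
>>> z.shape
(2, 37, 37, 3)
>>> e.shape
(3, 3, 7)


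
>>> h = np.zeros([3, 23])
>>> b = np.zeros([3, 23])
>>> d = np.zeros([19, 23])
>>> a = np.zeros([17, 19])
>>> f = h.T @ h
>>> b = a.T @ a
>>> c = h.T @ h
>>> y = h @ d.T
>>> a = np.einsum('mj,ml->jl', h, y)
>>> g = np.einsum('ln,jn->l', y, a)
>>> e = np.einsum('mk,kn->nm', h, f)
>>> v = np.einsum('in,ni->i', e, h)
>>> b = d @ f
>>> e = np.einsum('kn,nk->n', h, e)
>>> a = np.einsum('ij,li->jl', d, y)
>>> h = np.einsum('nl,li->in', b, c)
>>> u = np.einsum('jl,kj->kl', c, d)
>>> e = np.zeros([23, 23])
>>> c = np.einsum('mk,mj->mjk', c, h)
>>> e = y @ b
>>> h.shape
(23, 19)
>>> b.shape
(19, 23)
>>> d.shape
(19, 23)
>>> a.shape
(23, 3)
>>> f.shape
(23, 23)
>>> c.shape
(23, 19, 23)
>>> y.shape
(3, 19)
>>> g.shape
(3,)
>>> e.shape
(3, 23)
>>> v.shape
(23,)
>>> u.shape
(19, 23)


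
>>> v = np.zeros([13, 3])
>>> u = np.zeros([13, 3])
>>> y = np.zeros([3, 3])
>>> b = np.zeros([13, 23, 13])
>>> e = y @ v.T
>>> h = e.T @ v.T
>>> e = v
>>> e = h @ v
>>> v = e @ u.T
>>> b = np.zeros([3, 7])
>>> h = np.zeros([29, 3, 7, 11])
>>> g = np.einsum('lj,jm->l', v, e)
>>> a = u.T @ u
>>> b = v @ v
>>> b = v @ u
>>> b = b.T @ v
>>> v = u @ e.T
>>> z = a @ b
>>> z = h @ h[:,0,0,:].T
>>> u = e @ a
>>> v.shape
(13, 13)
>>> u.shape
(13, 3)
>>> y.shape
(3, 3)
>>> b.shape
(3, 13)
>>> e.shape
(13, 3)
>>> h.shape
(29, 3, 7, 11)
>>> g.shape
(13,)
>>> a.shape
(3, 3)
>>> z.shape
(29, 3, 7, 29)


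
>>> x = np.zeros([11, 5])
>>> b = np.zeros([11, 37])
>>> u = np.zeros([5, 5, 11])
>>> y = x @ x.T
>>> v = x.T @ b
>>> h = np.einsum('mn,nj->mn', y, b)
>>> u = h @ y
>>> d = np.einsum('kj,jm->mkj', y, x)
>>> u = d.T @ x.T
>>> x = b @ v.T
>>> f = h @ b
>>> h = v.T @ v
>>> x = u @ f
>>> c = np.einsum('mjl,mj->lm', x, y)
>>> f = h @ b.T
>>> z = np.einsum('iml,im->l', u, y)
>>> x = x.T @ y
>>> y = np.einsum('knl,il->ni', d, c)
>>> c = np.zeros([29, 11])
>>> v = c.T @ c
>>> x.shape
(37, 11, 11)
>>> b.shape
(11, 37)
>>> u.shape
(11, 11, 11)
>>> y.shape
(11, 37)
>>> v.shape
(11, 11)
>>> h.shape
(37, 37)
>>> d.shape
(5, 11, 11)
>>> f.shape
(37, 11)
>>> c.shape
(29, 11)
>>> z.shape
(11,)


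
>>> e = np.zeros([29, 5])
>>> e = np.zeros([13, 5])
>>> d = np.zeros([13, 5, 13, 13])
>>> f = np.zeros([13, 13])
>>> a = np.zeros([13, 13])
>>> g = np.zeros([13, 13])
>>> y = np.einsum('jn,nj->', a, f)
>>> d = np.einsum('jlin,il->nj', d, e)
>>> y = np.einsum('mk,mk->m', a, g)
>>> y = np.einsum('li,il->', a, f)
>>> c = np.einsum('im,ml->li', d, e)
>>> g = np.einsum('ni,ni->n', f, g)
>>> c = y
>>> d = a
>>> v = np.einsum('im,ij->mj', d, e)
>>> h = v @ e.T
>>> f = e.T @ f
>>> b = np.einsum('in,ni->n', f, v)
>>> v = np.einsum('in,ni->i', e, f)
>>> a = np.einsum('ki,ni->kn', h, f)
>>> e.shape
(13, 5)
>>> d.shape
(13, 13)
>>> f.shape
(5, 13)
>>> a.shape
(13, 5)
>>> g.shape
(13,)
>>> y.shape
()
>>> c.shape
()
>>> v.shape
(13,)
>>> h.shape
(13, 13)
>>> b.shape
(13,)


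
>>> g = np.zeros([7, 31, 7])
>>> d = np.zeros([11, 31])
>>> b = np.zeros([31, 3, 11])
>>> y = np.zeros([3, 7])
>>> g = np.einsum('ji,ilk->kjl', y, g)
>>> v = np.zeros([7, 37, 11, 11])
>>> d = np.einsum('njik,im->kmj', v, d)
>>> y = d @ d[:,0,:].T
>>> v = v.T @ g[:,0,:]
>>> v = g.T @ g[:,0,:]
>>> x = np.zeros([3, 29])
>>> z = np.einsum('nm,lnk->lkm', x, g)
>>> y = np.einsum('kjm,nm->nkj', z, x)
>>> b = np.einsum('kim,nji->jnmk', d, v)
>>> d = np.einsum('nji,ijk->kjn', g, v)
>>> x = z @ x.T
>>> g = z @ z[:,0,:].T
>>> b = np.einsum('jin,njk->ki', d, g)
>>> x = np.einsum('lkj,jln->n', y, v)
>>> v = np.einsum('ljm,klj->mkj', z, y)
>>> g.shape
(7, 31, 7)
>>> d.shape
(31, 3, 7)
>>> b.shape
(7, 3)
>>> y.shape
(3, 7, 31)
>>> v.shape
(29, 3, 31)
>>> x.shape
(31,)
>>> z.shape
(7, 31, 29)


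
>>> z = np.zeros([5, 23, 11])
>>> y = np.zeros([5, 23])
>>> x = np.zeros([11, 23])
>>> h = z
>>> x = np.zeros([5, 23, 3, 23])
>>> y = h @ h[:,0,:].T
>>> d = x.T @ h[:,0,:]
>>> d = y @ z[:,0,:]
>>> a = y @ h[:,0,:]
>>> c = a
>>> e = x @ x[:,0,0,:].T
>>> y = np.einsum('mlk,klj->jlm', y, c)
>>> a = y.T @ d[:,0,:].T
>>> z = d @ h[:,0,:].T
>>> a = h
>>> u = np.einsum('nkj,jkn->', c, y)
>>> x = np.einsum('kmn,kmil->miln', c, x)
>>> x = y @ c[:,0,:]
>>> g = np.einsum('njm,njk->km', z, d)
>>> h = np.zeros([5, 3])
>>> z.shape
(5, 23, 5)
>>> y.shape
(11, 23, 5)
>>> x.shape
(11, 23, 11)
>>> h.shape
(5, 3)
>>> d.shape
(5, 23, 11)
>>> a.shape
(5, 23, 11)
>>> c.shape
(5, 23, 11)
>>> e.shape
(5, 23, 3, 5)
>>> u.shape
()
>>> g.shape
(11, 5)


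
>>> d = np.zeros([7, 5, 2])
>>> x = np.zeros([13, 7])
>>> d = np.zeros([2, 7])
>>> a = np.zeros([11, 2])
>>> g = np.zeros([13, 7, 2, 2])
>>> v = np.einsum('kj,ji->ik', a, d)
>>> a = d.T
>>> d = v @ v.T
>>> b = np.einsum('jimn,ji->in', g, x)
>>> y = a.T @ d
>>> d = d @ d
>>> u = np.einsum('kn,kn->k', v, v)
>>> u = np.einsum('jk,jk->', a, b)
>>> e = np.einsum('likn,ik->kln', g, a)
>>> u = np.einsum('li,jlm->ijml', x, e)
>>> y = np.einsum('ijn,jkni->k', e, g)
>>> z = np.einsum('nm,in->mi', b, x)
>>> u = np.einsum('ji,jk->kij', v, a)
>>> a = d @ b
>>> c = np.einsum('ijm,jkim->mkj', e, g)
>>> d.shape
(7, 7)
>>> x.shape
(13, 7)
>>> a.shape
(7, 2)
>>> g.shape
(13, 7, 2, 2)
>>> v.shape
(7, 11)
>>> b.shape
(7, 2)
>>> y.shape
(7,)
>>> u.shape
(2, 11, 7)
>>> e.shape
(2, 13, 2)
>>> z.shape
(2, 13)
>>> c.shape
(2, 7, 13)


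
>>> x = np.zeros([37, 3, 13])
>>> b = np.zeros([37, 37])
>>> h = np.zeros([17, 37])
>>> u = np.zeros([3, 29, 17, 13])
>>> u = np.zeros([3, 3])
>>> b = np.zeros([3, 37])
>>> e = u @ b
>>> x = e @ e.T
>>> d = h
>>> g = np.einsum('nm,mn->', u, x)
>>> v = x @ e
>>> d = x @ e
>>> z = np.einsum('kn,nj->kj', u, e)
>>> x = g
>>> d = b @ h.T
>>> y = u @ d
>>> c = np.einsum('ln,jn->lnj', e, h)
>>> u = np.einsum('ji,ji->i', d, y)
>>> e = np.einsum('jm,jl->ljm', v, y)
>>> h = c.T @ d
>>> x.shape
()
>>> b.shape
(3, 37)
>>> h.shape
(17, 37, 17)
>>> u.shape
(17,)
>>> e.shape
(17, 3, 37)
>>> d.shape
(3, 17)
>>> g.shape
()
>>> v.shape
(3, 37)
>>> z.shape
(3, 37)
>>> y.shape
(3, 17)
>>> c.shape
(3, 37, 17)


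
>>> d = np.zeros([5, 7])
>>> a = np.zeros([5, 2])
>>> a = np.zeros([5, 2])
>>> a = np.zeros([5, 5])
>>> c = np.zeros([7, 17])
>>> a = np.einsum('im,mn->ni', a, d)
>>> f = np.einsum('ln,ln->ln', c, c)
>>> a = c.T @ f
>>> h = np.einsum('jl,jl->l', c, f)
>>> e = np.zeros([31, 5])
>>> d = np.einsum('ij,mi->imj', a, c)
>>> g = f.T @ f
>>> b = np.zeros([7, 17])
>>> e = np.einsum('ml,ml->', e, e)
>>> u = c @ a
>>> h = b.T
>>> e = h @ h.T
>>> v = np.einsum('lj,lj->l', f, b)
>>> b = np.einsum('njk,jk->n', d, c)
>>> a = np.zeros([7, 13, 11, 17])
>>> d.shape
(17, 7, 17)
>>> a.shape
(7, 13, 11, 17)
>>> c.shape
(7, 17)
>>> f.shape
(7, 17)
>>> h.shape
(17, 7)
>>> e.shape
(17, 17)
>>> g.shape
(17, 17)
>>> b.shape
(17,)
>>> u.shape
(7, 17)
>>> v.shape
(7,)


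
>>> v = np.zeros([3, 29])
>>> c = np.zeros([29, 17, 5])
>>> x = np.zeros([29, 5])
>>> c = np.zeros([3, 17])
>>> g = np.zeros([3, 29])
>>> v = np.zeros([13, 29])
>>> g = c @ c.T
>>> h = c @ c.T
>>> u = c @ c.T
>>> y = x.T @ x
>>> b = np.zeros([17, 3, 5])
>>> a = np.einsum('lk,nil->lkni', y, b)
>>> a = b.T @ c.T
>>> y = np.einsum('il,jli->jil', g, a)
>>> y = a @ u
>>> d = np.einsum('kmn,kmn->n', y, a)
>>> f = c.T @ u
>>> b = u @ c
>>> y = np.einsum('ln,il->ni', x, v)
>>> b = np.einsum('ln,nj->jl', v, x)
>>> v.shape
(13, 29)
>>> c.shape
(3, 17)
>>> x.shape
(29, 5)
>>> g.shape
(3, 3)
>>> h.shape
(3, 3)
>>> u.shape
(3, 3)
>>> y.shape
(5, 13)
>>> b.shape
(5, 13)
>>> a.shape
(5, 3, 3)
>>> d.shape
(3,)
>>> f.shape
(17, 3)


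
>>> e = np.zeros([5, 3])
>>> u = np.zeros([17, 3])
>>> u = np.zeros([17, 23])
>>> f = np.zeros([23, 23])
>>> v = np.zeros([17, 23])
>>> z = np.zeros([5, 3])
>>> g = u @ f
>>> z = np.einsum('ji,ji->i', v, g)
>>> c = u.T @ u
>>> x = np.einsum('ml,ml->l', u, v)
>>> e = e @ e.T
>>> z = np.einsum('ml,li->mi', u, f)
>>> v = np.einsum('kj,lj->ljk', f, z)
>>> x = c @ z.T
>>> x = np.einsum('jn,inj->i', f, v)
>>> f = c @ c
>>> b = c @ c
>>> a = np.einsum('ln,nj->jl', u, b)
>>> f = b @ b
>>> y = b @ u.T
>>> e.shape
(5, 5)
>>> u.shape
(17, 23)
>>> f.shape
(23, 23)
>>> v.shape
(17, 23, 23)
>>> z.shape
(17, 23)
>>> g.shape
(17, 23)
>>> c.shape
(23, 23)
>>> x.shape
(17,)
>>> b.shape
(23, 23)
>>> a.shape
(23, 17)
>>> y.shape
(23, 17)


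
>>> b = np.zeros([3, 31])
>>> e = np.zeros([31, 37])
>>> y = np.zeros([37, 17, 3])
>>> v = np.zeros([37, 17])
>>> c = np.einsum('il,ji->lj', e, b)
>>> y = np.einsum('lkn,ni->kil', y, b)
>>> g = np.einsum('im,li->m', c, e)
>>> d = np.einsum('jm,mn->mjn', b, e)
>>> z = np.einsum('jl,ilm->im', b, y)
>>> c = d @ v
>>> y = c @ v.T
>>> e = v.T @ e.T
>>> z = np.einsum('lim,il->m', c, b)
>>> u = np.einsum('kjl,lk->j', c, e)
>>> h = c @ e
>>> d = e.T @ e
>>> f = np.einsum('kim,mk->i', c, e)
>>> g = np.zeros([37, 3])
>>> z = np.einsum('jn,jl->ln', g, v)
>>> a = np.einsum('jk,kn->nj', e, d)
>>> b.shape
(3, 31)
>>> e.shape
(17, 31)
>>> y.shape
(31, 3, 37)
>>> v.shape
(37, 17)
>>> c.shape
(31, 3, 17)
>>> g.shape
(37, 3)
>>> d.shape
(31, 31)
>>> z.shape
(17, 3)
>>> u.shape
(3,)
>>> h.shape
(31, 3, 31)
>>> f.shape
(3,)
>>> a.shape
(31, 17)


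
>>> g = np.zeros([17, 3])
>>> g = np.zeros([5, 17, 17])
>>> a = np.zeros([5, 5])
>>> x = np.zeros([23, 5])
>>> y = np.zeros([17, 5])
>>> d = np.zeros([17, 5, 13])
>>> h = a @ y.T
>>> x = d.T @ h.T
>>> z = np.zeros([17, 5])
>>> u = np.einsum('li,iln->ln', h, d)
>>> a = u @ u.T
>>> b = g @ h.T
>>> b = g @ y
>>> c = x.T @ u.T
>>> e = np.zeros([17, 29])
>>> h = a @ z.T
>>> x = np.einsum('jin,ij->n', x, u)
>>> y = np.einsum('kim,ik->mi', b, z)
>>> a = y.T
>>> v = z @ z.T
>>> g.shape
(5, 17, 17)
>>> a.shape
(17, 5)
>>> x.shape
(5,)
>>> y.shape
(5, 17)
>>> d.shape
(17, 5, 13)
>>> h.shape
(5, 17)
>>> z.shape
(17, 5)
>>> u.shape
(5, 13)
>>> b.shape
(5, 17, 5)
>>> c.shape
(5, 5, 5)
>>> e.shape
(17, 29)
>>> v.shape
(17, 17)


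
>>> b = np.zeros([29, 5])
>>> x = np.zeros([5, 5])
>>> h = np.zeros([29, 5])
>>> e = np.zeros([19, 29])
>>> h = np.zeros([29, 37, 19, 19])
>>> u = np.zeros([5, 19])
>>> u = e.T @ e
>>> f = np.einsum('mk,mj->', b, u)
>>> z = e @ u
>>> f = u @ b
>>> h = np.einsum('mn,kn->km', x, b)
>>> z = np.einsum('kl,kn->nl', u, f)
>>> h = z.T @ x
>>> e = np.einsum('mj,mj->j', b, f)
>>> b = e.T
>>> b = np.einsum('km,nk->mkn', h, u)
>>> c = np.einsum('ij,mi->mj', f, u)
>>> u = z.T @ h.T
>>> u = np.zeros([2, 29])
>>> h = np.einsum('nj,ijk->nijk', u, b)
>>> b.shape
(5, 29, 29)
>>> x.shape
(5, 5)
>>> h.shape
(2, 5, 29, 29)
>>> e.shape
(5,)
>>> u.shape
(2, 29)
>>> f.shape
(29, 5)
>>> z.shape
(5, 29)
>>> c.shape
(29, 5)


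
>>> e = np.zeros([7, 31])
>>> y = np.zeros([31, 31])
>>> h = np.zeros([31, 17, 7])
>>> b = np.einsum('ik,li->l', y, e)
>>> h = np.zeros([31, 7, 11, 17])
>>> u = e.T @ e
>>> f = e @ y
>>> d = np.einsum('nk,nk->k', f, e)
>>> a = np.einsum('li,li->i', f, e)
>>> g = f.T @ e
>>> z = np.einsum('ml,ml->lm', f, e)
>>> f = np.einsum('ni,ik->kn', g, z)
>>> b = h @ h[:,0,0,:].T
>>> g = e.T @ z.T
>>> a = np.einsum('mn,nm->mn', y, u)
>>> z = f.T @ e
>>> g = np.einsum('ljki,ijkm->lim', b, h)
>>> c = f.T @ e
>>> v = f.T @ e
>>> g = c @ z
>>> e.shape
(7, 31)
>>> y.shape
(31, 31)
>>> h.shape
(31, 7, 11, 17)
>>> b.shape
(31, 7, 11, 31)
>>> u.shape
(31, 31)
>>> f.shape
(7, 31)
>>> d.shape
(31,)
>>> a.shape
(31, 31)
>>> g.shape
(31, 31)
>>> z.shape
(31, 31)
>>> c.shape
(31, 31)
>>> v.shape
(31, 31)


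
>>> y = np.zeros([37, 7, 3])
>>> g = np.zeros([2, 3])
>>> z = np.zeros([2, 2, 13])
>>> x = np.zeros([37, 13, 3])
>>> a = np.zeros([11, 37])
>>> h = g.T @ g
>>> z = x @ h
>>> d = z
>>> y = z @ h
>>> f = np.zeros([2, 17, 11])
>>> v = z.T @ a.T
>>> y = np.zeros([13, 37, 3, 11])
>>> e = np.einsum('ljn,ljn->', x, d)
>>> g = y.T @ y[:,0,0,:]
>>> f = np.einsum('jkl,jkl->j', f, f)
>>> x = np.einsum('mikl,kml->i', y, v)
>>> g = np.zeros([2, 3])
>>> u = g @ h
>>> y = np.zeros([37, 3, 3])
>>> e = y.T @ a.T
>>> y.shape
(37, 3, 3)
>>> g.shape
(2, 3)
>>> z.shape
(37, 13, 3)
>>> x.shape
(37,)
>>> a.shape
(11, 37)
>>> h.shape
(3, 3)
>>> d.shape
(37, 13, 3)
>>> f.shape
(2,)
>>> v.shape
(3, 13, 11)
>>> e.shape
(3, 3, 11)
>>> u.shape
(2, 3)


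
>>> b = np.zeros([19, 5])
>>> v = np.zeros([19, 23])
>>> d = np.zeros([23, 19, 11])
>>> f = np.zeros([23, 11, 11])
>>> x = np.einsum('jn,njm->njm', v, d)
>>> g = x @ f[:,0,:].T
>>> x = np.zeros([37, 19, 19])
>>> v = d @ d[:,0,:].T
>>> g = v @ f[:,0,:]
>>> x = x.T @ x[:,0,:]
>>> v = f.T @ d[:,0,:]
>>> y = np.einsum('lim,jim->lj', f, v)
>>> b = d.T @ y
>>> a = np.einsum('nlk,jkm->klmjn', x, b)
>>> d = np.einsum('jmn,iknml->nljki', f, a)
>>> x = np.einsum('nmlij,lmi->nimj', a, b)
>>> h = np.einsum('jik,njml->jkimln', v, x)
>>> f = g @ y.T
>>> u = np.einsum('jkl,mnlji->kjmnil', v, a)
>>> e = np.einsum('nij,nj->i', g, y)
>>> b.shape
(11, 19, 11)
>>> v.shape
(11, 11, 11)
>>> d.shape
(11, 19, 23, 19, 19)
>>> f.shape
(23, 19, 23)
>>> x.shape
(19, 11, 19, 19)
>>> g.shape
(23, 19, 11)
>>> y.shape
(23, 11)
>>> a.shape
(19, 19, 11, 11, 19)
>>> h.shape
(11, 11, 11, 19, 19, 19)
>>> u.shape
(11, 11, 19, 19, 19, 11)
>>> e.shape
(19,)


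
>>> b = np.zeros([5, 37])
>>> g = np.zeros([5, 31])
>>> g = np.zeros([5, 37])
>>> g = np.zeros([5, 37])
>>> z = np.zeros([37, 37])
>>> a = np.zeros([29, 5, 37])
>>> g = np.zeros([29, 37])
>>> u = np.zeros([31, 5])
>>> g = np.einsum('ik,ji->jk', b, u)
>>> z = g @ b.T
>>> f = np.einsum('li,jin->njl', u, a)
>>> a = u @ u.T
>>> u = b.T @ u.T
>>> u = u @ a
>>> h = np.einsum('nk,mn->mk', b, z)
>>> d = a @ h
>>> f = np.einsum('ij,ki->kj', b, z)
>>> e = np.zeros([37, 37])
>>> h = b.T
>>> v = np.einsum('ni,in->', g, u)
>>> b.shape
(5, 37)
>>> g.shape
(31, 37)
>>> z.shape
(31, 5)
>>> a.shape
(31, 31)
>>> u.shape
(37, 31)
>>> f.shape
(31, 37)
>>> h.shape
(37, 5)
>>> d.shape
(31, 37)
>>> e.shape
(37, 37)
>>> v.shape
()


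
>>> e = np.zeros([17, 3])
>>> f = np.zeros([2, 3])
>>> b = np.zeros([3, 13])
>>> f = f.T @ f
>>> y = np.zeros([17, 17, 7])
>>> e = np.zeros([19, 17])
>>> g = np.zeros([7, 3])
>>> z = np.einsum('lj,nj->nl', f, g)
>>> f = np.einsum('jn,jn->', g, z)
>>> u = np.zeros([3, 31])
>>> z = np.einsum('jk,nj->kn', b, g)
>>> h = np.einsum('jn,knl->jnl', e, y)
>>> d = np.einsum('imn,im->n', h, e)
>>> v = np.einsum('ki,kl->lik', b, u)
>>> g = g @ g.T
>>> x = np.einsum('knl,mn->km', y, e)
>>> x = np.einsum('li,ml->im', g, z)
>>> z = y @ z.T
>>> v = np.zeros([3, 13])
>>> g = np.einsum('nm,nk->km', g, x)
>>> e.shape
(19, 17)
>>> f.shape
()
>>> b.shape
(3, 13)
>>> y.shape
(17, 17, 7)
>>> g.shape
(13, 7)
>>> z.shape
(17, 17, 13)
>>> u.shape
(3, 31)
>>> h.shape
(19, 17, 7)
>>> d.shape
(7,)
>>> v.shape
(3, 13)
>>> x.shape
(7, 13)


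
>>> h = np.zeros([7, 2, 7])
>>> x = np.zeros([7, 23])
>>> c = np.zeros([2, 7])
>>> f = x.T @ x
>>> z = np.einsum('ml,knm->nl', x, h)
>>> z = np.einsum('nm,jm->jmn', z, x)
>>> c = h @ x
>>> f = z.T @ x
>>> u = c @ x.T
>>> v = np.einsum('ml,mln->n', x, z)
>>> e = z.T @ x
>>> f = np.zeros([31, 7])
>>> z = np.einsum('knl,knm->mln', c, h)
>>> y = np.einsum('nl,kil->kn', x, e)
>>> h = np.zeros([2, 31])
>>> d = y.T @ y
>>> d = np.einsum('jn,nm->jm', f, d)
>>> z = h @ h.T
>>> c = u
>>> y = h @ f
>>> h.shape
(2, 31)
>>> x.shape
(7, 23)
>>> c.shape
(7, 2, 7)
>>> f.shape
(31, 7)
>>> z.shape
(2, 2)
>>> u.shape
(7, 2, 7)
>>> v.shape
(2,)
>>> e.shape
(2, 23, 23)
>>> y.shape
(2, 7)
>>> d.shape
(31, 7)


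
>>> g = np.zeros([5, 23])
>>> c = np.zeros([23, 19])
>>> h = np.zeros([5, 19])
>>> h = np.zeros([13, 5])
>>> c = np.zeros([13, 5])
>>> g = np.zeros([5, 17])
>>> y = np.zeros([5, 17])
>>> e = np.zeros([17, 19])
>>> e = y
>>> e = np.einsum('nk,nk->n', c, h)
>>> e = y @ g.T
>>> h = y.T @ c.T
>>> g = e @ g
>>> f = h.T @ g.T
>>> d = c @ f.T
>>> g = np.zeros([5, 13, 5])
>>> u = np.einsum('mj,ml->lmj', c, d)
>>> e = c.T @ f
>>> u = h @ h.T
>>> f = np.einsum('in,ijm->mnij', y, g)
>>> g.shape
(5, 13, 5)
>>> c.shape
(13, 5)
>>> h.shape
(17, 13)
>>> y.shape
(5, 17)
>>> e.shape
(5, 5)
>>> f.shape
(5, 17, 5, 13)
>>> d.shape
(13, 13)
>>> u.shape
(17, 17)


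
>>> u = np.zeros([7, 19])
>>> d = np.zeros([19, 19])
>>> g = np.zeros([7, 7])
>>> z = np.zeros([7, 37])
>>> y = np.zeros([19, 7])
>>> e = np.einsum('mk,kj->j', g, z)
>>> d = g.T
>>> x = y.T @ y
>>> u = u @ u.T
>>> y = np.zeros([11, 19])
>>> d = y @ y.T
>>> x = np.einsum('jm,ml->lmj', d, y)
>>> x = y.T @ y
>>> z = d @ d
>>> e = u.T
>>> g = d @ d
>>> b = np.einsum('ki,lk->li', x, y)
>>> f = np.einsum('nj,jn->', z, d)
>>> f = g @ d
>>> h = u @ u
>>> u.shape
(7, 7)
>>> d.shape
(11, 11)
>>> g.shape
(11, 11)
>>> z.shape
(11, 11)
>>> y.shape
(11, 19)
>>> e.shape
(7, 7)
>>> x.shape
(19, 19)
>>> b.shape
(11, 19)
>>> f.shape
(11, 11)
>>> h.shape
(7, 7)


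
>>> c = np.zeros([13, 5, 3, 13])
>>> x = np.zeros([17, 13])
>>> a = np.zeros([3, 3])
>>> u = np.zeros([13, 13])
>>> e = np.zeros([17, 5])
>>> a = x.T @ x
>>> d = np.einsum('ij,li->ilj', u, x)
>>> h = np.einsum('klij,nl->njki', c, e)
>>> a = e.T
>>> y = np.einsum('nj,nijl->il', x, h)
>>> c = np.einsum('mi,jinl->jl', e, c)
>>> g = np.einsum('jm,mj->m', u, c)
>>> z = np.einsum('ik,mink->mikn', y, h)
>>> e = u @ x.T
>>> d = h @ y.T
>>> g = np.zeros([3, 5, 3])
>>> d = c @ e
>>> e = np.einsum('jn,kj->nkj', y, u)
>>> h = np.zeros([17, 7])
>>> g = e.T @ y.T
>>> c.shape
(13, 13)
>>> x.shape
(17, 13)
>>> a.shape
(5, 17)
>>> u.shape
(13, 13)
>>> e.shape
(3, 13, 13)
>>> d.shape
(13, 17)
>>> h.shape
(17, 7)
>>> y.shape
(13, 3)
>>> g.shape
(13, 13, 13)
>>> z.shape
(17, 13, 3, 13)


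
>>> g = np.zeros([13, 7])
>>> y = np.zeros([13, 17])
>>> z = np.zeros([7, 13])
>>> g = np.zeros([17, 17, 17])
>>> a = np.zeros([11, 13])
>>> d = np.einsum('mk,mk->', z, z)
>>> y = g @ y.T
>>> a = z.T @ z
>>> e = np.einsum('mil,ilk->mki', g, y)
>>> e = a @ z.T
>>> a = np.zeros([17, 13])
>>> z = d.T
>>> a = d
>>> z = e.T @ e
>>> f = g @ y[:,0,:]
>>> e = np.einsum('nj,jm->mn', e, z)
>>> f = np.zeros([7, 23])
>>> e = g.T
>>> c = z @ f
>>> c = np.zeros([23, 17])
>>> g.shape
(17, 17, 17)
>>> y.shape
(17, 17, 13)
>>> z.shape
(7, 7)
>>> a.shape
()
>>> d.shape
()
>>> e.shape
(17, 17, 17)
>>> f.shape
(7, 23)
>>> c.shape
(23, 17)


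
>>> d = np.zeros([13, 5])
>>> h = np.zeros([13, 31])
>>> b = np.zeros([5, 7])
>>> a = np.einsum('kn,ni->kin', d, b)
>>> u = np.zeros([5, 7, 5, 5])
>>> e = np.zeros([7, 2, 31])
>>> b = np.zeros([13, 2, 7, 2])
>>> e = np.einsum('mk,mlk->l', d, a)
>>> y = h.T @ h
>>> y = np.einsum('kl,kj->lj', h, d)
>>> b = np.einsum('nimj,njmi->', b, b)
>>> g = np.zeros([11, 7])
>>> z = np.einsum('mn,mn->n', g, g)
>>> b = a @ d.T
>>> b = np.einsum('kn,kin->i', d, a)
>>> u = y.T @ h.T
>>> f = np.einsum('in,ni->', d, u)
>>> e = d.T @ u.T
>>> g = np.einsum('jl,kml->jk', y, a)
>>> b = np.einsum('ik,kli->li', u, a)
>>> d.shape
(13, 5)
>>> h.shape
(13, 31)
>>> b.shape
(7, 5)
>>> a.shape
(13, 7, 5)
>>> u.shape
(5, 13)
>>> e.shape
(5, 5)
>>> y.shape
(31, 5)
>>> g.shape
(31, 13)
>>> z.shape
(7,)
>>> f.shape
()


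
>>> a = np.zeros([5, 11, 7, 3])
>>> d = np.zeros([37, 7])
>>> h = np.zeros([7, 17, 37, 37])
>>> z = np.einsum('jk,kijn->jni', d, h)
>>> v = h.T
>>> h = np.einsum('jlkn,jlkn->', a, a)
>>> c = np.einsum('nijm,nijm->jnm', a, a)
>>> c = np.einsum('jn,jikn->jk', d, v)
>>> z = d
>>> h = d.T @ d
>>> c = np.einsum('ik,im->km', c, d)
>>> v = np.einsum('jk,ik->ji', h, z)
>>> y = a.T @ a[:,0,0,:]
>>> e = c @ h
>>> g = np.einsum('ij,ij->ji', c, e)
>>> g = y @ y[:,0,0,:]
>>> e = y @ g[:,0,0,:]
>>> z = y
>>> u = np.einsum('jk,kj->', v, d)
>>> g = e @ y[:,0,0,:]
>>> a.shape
(5, 11, 7, 3)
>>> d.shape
(37, 7)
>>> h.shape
(7, 7)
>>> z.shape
(3, 7, 11, 3)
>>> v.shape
(7, 37)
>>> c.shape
(17, 7)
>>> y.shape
(3, 7, 11, 3)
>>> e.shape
(3, 7, 11, 3)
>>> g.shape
(3, 7, 11, 3)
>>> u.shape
()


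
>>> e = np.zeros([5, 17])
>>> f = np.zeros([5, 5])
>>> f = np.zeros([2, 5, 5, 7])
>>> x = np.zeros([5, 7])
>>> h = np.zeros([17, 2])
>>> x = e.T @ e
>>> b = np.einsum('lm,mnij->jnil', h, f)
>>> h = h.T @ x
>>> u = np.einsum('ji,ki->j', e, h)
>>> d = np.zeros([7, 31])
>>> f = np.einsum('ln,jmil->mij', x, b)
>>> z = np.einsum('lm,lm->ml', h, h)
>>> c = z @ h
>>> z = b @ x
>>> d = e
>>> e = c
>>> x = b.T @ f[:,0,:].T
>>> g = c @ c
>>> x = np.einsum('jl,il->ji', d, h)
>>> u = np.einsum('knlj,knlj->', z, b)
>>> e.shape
(17, 17)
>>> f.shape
(5, 5, 7)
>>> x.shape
(5, 2)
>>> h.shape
(2, 17)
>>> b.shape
(7, 5, 5, 17)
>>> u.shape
()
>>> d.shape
(5, 17)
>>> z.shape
(7, 5, 5, 17)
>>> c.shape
(17, 17)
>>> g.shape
(17, 17)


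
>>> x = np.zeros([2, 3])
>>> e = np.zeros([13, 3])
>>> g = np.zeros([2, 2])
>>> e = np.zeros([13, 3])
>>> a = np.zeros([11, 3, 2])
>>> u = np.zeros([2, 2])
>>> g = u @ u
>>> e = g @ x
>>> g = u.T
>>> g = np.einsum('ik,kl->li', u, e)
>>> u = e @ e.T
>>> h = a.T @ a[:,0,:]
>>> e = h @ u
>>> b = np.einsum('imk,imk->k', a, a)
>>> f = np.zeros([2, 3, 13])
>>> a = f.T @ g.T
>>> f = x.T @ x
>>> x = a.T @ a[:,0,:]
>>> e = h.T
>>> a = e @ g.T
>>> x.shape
(3, 3, 3)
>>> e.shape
(2, 3, 2)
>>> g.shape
(3, 2)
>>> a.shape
(2, 3, 3)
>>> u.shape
(2, 2)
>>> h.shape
(2, 3, 2)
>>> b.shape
(2,)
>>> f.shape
(3, 3)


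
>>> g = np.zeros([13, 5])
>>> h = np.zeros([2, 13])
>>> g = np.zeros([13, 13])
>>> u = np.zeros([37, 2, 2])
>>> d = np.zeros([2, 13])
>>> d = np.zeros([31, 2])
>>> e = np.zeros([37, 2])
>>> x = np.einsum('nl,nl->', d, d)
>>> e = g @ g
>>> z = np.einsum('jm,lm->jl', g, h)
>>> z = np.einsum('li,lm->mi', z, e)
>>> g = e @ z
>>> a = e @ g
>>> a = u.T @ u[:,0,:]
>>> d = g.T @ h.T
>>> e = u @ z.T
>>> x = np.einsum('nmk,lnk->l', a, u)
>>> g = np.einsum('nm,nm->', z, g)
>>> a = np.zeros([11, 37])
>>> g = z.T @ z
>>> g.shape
(2, 2)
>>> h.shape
(2, 13)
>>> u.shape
(37, 2, 2)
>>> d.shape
(2, 2)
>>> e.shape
(37, 2, 13)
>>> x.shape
(37,)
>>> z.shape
(13, 2)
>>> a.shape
(11, 37)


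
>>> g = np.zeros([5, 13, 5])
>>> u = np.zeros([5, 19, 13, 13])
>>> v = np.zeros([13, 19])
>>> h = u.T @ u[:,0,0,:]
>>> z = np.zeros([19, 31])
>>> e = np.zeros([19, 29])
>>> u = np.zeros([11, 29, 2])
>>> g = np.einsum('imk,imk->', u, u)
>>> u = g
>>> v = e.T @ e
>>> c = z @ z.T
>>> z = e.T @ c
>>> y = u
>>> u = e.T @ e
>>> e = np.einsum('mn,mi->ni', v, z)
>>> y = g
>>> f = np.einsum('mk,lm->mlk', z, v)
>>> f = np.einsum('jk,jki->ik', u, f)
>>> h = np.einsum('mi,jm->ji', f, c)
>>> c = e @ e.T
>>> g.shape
()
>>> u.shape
(29, 29)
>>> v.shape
(29, 29)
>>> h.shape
(19, 29)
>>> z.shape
(29, 19)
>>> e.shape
(29, 19)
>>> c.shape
(29, 29)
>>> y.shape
()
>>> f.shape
(19, 29)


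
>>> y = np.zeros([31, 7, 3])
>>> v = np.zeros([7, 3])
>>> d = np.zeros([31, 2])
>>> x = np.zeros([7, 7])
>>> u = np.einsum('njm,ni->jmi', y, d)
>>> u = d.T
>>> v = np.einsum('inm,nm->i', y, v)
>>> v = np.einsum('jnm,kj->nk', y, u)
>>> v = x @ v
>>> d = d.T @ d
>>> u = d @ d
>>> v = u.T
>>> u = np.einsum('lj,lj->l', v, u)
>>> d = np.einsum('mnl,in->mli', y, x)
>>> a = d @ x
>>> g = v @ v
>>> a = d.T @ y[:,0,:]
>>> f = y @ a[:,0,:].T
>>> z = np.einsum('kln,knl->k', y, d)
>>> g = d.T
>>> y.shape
(31, 7, 3)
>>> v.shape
(2, 2)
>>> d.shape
(31, 3, 7)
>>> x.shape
(7, 7)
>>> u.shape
(2,)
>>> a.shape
(7, 3, 3)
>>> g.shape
(7, 3, 31)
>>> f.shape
(31, 7, 7)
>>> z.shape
(31,)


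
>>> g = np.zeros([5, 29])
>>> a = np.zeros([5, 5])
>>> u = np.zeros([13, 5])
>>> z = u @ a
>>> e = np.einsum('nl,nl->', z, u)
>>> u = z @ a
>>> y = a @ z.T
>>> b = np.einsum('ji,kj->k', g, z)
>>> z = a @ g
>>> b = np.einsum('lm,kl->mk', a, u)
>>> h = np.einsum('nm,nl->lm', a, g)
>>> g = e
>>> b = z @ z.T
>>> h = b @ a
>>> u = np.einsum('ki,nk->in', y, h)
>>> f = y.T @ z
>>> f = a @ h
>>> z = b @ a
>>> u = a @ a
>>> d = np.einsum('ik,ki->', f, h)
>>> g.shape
()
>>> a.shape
(5, 5)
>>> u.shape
(5, 5)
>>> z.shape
(5, 5)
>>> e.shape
()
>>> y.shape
(5, 13)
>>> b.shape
(5, 5)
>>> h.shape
(5, 5)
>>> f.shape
(5, 5)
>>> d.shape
()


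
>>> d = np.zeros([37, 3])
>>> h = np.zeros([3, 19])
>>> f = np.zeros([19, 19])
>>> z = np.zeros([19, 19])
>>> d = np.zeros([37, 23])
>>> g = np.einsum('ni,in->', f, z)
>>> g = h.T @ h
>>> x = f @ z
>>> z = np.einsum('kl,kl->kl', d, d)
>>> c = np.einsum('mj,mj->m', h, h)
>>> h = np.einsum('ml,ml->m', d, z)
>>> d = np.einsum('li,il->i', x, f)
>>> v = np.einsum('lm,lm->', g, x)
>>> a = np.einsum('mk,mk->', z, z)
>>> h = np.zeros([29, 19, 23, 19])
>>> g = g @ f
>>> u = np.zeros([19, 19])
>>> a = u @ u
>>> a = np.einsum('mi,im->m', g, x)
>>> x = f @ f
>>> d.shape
(19,)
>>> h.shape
(29, 19, 23, 19)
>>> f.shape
(19, 19)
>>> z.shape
(37, 23)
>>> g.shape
(19, 19)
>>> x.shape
(19, 19)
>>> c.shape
(3,)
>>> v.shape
()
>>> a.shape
(19,)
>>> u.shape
(19, 19)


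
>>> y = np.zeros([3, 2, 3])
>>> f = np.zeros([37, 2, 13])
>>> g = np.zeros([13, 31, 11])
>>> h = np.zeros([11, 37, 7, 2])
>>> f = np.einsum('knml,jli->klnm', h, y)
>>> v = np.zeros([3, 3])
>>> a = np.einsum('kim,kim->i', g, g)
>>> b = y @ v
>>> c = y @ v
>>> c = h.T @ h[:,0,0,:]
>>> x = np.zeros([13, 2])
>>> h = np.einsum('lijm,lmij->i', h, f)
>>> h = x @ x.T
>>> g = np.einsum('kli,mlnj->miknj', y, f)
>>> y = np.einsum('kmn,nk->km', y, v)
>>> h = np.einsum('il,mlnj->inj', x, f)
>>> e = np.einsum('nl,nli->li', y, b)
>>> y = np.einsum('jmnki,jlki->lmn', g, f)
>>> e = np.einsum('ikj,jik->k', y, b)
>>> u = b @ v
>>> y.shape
(2, 3, 3)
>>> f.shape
(11, 2, 37, 7)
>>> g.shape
(11, 3, 3, 37, 7)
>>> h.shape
(13, 37, 7)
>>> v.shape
(3, 3)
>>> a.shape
(31,)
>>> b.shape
(3, 2, 3)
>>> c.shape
(2, 7, 37, 2)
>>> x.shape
(13, 2)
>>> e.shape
(3,)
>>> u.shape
(3, 2, 3)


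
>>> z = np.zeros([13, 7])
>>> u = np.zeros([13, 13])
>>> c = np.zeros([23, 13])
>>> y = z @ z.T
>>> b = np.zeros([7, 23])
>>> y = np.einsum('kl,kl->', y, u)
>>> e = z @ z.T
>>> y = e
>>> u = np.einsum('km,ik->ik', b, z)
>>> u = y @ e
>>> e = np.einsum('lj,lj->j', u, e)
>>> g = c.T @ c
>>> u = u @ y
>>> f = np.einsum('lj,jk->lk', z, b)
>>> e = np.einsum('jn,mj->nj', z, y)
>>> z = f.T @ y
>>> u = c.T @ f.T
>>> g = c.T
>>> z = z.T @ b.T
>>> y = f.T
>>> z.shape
(13, 7)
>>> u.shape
(13, 13)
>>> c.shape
(23, 13)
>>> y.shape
(23, 13)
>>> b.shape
(7, 23)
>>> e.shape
(7, 13)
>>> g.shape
(13, 23)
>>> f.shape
(13, 23)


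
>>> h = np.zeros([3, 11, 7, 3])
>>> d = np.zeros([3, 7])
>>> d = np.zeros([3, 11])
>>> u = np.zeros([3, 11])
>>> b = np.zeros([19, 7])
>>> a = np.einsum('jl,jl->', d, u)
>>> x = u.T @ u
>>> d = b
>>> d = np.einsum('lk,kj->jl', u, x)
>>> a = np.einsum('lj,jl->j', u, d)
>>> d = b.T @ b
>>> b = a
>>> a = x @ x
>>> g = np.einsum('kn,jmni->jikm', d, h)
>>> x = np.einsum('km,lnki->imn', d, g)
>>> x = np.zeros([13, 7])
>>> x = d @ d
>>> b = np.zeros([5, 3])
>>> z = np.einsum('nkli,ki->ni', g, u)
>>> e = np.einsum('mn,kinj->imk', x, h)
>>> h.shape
(3, 11, 7, 3)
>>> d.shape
(7, 7)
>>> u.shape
(3, 11)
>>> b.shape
(5, 3)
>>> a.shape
(11, 11)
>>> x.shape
(7, 7)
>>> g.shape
(3, 3, 7, 11)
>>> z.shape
(3, 11)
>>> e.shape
(11, 7, 3)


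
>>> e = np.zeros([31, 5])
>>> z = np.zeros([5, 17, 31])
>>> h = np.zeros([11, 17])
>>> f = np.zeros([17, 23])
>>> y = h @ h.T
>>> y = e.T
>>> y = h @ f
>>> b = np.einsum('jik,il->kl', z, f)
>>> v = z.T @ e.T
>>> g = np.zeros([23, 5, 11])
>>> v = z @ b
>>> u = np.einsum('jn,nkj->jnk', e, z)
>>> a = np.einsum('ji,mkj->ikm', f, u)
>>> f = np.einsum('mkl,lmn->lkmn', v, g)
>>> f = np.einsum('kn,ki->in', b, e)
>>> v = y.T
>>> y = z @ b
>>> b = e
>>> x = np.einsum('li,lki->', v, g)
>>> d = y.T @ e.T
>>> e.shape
(31, 5)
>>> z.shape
(5, 17, 31)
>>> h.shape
(11, 17)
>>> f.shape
(5, 23)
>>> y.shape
(5, 17, 23)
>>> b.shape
(31, 5)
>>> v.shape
(23, 11)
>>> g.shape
(23, 5, 11)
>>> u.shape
(31, 5, 17)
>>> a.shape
(23, 5, 31)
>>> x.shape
()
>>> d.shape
(23, 17, 31)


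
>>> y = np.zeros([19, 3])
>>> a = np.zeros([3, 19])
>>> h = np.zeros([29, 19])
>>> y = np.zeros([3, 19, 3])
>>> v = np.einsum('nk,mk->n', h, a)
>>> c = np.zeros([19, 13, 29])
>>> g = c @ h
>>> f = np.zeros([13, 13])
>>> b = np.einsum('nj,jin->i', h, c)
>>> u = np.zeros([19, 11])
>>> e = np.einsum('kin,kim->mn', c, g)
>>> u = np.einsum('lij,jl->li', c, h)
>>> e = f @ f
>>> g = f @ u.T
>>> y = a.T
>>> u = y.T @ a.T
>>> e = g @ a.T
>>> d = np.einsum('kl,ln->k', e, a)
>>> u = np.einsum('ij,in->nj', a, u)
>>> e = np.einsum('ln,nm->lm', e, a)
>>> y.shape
(19, 3)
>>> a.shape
(3, 19)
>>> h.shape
(29, 19)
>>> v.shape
(29,)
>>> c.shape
(19, 13, 29)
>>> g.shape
(13, 19)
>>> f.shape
(13, 13)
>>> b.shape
(13,)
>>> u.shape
(3, 19)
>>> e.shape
(13, 19)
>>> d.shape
(13,)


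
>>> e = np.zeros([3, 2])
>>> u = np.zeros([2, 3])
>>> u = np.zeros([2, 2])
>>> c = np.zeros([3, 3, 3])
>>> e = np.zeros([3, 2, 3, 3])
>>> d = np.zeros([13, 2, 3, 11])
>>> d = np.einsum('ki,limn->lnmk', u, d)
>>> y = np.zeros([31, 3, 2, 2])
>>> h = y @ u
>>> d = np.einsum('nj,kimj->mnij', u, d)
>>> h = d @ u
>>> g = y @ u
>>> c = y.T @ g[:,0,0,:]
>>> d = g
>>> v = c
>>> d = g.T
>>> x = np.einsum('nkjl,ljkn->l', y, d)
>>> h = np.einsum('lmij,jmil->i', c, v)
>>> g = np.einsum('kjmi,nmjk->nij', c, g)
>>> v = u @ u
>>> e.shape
(3, 2, 3, 3)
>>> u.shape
(2, 2)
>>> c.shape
(2, 2, 3, 2)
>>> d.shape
(2, 2, 3, 31)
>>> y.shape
(31, 3, 2, 2)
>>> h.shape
(3,)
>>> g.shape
(31, 2, 2)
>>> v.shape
(2, 2)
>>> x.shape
(2,)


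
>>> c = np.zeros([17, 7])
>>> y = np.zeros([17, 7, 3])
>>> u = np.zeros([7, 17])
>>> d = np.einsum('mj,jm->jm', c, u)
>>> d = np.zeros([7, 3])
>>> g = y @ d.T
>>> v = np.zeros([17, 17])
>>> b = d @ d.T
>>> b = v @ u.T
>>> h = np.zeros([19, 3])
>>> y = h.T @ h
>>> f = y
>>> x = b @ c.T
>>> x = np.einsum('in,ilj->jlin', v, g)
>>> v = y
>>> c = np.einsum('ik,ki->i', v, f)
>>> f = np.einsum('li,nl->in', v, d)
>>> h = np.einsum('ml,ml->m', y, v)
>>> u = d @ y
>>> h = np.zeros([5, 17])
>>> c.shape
(3,)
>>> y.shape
(3, 3)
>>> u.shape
(7, 3)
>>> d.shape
(7, 3)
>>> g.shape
(17, 7, 7)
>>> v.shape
(3, 3)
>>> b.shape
(17, 7)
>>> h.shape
(5, 17)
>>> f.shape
(3, 7)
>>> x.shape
(7, 7, 17, 17)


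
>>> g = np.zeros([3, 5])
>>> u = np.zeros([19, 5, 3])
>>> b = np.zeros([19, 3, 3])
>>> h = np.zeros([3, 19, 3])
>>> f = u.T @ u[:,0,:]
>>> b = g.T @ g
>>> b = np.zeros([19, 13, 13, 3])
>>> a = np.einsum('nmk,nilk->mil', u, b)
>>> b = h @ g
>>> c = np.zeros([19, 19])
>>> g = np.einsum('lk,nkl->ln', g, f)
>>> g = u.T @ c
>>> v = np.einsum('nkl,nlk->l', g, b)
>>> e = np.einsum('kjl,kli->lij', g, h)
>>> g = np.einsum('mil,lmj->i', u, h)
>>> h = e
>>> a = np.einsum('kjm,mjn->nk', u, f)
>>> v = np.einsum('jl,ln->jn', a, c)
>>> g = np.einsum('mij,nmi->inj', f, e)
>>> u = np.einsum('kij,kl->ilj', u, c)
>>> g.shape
(5, 19, 3)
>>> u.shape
(5, 19, 3)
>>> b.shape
(3, 19, 5)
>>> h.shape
(19, 3, 5)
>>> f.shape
(3, 5, 3)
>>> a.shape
(3, 19)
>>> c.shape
(19, 19)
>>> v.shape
(3, 19)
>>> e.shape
(19, 3, 5)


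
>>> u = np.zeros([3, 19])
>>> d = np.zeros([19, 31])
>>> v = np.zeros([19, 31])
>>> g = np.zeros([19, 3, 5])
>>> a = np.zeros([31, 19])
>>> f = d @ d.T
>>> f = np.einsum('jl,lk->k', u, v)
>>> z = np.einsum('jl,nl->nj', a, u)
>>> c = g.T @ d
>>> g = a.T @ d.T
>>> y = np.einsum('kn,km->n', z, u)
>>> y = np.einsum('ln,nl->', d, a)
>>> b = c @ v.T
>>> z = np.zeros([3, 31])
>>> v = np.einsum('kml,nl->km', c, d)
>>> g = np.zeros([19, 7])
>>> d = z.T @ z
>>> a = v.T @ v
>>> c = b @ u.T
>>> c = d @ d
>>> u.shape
(3, 19)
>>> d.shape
(31, 31)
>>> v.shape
(5, 3)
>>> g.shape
(19, 7)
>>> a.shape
(3, 3)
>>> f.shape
(31,)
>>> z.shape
(3, 31)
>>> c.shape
(31, 31)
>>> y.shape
()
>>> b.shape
(5, 3, 19)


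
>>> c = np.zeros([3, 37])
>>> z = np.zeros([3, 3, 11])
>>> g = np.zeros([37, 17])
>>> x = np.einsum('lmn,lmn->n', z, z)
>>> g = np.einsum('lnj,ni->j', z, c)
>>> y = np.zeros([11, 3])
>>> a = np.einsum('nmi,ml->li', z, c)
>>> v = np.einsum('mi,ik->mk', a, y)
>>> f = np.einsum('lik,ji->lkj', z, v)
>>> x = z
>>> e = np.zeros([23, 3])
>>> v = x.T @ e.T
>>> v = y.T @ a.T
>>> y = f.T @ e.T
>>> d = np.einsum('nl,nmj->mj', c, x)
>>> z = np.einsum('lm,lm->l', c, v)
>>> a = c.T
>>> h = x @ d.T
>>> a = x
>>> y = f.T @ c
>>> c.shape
(3, 37)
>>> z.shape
(3,)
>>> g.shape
(11,)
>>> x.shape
(3, 3, 11)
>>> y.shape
(37, 11, 37)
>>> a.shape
(3, 3, 11)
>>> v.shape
(3, 37)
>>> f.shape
(3, 11, 37)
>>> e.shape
(23, 3)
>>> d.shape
(3, 11)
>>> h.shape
(3, 3, 3)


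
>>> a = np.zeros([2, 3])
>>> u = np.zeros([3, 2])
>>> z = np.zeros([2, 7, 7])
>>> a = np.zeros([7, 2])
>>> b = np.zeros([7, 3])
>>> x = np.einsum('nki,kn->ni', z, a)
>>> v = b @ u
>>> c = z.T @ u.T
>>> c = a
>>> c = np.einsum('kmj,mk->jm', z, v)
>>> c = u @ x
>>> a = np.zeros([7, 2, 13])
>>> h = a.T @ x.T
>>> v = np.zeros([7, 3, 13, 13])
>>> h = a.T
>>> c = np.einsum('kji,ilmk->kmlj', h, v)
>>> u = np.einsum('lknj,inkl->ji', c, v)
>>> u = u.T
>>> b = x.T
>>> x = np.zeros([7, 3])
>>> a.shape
(7, 2, 13)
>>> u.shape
(7, 2)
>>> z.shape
(2, 7, 7)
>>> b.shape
(7, 2)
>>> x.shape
(7, 3)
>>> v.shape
(7, 3, 13, 13)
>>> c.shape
(13, 13, 3, 2)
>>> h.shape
(13, 2, 7)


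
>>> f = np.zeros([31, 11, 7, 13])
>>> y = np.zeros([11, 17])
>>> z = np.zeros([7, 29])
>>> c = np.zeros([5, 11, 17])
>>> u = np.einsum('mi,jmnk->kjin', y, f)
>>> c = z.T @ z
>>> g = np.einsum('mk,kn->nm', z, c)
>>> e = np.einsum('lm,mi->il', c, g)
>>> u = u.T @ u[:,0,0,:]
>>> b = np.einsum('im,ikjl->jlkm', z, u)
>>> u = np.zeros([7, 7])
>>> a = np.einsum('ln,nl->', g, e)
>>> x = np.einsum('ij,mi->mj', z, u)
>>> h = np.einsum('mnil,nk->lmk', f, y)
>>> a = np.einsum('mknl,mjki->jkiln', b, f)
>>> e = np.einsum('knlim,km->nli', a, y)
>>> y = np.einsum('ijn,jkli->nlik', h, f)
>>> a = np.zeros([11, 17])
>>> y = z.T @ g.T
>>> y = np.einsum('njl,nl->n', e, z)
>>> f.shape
(31, 11, 7, 13)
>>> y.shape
(7,)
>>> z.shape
(7, 29)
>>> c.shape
(29, 29)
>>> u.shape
(7, 7)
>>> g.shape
(29, 7)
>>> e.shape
(7, 13, 29)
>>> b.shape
(31, 7, 17, 29)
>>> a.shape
(11, 17)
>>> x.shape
(7, 29)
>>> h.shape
(13, 31, 17)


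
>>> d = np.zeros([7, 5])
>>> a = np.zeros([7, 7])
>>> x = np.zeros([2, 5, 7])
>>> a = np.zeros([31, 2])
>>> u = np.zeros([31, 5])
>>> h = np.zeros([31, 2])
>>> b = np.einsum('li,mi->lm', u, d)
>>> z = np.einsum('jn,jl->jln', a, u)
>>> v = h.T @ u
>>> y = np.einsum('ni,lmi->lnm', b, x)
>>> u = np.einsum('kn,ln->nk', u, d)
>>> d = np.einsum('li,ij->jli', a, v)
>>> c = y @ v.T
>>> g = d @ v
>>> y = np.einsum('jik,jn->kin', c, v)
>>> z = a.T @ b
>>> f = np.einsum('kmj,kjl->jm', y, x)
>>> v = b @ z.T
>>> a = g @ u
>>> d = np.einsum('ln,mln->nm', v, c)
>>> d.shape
(2, 2)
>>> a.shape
(5, 31, 31)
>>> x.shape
(2, 5, 7)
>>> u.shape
(5, 31)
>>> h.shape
(31, 2)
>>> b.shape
(31, 7)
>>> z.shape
(2, 7)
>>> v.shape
(31, 2)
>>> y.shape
(2, 31, 5)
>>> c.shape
(2, 31, 2)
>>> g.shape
(5, 31, 5)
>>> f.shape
(5, 31)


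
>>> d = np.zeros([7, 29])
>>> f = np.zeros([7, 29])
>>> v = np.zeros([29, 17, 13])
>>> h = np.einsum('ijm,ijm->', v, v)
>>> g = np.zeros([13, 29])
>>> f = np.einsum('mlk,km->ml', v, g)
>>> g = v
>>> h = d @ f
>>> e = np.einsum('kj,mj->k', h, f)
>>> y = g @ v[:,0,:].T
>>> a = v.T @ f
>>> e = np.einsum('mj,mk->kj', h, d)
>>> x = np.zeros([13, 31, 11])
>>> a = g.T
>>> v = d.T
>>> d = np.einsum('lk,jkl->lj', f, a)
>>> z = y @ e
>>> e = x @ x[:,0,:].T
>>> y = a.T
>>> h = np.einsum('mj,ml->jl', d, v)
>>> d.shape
(29, 13)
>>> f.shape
(29, 17)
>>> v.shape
(29, 7)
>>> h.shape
(13, 7)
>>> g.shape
(29, 17, 13)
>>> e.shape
(13, 31, 13)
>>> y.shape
(29, 17, 13)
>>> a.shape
(13, 17, 29)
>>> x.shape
(13, 31, 11)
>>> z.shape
(29, 17, 17)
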